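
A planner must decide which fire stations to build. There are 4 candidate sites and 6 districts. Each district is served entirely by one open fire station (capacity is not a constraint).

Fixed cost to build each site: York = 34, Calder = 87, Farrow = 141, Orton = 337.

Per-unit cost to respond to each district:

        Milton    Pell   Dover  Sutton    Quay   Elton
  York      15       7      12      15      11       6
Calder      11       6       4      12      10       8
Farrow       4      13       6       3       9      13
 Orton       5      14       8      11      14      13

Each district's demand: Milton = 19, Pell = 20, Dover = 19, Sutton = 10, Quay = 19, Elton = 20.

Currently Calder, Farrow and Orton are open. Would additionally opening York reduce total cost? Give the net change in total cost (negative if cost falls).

Current service cost with {Calder, Farrow, Orton}: 633.
Adding York: each district re-picks its cheapest; new service cost 593, saving 40.
Extra fixed cost: 34. Net change = 34 − 40 = -6.
(Totals: 1198 → 1192.)

Yes — net change −6 (cost falls by 6).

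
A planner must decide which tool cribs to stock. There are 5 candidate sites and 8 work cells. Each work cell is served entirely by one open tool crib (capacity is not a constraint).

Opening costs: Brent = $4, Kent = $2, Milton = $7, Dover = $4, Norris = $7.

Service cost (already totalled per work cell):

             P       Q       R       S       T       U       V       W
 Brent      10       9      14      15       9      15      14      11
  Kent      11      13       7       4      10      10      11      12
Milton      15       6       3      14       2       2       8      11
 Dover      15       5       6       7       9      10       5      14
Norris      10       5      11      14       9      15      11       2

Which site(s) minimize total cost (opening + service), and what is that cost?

For any fixed open set, each work cell goes to its cheapest open site; total = fixed + service.
{Kent, Milton, Norris}: P→Norris 10, Q→Norris 5, R→Milton 3, S→Kent 4, T→Milton 2, U→Milton 2, V→Milton 8, W→Norris 2. Service 36; fixed 16; total 52.
{Kent, Milton, Dover, Norris}: service 33 + fixed 20 = 53
{Milton, Dover, Norris}: service 36 + fixed 18 = 54
{Brent, Kent, Milton, Dover, Norris}: P→Brent 10, Q→Dover 5, R→Milton 3, S→Kent 4, T→Milton 2, U→Milton 2, V→Dover 5, W→Norris 2. Service 33; fixed 24; total 57.
No other subset beats 52.

Open Kent, Milton and Norris; minimum total cost 52.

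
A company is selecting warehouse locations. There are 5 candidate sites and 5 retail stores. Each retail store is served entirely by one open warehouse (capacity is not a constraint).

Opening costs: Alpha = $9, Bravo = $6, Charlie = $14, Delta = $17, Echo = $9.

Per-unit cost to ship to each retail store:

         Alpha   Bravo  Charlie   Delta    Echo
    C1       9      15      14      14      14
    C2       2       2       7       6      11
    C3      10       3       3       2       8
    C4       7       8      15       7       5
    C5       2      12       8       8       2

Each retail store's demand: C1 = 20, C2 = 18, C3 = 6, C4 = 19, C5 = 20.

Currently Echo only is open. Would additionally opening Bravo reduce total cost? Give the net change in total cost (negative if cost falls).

Yes — net change −186 (cost falls by 186).

Current service cost with {Echo}: 661.
Adding Bravo: each retail store re-picks its cheapest; new service cost 469, saving 192.
Extra fixed cost: 6. Net change = 6 − 192 = -186.
(Totals: 670 → 484.)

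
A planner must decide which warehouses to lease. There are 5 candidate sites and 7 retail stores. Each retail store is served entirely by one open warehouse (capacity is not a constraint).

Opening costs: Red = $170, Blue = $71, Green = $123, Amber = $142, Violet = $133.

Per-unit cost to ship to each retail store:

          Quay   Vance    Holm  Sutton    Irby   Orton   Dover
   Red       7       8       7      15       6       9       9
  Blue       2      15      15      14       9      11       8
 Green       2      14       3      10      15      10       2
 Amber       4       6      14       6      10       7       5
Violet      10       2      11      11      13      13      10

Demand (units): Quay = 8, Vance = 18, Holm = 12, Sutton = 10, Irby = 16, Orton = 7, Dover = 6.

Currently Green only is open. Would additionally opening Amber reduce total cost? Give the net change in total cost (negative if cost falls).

Current service cost with {Green}: 726.
Adding Amber: each retail store re-picks its cheapest; new service cost 441, saving 285.
Extra fixed cost: 142. Net change = 142 − 285 = -143.
(Totals: 849 → 706.)

Yes — net change −143 (cost falls by 143).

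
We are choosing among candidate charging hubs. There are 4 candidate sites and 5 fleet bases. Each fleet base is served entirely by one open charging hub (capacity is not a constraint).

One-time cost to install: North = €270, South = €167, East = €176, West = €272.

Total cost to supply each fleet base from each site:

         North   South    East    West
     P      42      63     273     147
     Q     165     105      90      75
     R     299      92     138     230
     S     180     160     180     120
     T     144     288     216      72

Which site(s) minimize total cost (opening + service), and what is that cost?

For any fixed open set, each fleet base goes to its cheapest open site; total = fixed + service.
{South, West}: P→South 63, Q→West 75, R→South 92, S→West 120, T→West 72. Service 422; fixed 439; total 861.
{South}: service 708 + fixed 167 = 875
{West}: service 644 + fixed 272 = 916
{North, South, East, West}: service 401 + fixed 885 = 1286
(All 15 nonempty subsets were checked; South and West is lowest.)

Open South and West; minimum total cost 861.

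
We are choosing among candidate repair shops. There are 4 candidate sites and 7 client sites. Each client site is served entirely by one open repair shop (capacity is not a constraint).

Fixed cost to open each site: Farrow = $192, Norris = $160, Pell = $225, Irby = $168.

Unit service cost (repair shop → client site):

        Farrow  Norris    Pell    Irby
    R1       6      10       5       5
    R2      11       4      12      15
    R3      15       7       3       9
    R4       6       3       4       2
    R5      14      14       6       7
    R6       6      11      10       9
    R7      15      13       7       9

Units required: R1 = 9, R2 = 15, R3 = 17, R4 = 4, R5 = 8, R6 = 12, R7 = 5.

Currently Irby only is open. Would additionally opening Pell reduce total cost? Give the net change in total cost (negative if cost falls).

Current service cost with {Irby}: 640.
Adding Pell: each client site re-picks its cheapest; new service cost 475, saving 165.
Extra fixed cost: 225. Net change = 225 − 165 = 60.
(Totals: 808 → 868.)

No — net change +60 (cost rises by 60).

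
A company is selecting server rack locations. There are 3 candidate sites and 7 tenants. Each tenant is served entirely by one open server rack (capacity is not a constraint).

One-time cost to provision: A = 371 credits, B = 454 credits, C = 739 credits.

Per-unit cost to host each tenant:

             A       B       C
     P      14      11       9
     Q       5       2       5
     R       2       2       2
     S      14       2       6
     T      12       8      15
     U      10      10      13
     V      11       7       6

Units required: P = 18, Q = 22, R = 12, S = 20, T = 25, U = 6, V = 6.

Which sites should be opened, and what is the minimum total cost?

For any fixed open set, each tenant goes to its cheapest open site; total = fixed + service.
{B}: P→B 11·18=198, Q→B 2·22=44, R→B 2·12=24, S→B 2·20=40, T→B 8·25=200, U→B 10·6=60, V→B 7·6=42. Service 608; fixed 454; total 1062.
{A, B}: service 608 + fixed 825 = 1433
{A}: service 1092 + fixed 371 = 1463
{A, B, C}: service 566 + fixed 1564 = 2130
No other subset beats 1062.

Open B only; minimum total cost 1062.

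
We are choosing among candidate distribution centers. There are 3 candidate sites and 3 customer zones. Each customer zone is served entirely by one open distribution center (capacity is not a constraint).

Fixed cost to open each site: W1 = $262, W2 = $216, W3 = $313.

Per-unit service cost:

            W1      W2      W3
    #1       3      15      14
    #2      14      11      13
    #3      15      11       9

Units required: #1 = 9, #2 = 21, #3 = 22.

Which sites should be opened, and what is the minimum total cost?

For any fixed open set, each customer zone goes to its cheapest open site; total = fixed + service.
{W2}: #1→W2 15·9=135, #2→W2 11·21=231, #3→W2 11·22=242. Service 608; fixed 216; total 824.
{W3}: service 597 + fixed 313 = 910
{W1}: service 651 + fixed 262 = 913
{W1, W2, W3}: service 456 + fixed 791 = 1247
No other subset beats 824.

Open W2 only; minimum total cost 824.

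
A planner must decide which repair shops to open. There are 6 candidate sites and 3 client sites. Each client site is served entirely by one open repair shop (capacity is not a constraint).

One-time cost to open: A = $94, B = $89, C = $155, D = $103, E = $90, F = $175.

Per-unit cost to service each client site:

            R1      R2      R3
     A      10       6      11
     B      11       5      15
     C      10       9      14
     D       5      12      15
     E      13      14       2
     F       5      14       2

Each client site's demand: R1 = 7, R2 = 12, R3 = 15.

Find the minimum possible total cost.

Minimum total cost: 346

For any fixed open set, each client site goes to its cheapest open site; total = fixed + service.
{B, E}: R1→B 11·7=77, R2→B 5·12=60, R3→E 2·15=30. Service 167; fixed 179; total 346.
{A, E}: R1→A 10·7=70, R2→A 6·12=72, R3→E 2·15=30. Service 172; fixed 184; total 356.
{E}: R1→E 13·7=91, R2→E 14·12=168, R3→E 2·15=30. Service 289; fixed 90; total 379.
{A, B, C, D, E, F}: service 125 + fixed 706 = 831
No other subset beats 346.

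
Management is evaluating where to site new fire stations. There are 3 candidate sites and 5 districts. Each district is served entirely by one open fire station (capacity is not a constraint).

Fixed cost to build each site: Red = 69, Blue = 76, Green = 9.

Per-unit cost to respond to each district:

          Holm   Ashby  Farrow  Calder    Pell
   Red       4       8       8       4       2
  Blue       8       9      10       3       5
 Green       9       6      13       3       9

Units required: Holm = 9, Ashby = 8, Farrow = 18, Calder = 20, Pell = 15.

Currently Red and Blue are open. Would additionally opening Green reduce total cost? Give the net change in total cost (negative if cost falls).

Current service cost with {Red, Blue}: 334.
Adding Green: each district re-picks its cheapest; new service cost 318, saving 16.
Extra fixed cost: 9. Net change = 9 − 16 = -7.
(Totals: 479 → 472.)

Yes — net change −7 (cost falls by 7).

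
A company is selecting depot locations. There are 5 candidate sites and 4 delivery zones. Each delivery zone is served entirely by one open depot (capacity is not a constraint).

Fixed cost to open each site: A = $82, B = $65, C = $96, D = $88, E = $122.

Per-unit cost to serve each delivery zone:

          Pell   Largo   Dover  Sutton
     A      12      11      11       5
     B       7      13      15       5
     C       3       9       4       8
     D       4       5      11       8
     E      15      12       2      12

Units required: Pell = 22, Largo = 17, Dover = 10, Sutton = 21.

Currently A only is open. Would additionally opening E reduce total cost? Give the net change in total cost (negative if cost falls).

No — net change +32 (cost rises by 32).

Current service cost with {A}: 666.
Adding E: each delivery zone re-picks its cheapest; new service cost 576, saving 90.
Extra fixed cost: 122. Net change = 122 − 90 = 32.
(Totals: 748 → 780.)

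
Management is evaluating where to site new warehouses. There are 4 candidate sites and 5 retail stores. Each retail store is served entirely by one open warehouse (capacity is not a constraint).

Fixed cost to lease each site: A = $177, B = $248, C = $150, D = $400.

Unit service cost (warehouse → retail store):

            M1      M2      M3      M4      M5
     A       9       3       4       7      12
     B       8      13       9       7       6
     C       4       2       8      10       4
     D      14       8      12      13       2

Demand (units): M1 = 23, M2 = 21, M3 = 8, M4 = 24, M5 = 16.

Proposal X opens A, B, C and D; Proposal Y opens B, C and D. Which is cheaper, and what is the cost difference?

Proposal X: {A, B, C, D}: M1→C 4·23=92, M2→C 2·21=42, M3→A 4·8=32, M4→A 7·24=168, M5→D 2·16=32. Service 366; fixed 975; total 1341.
Proposal Y: {B, C, D}: M1→C 4·23=92, M2→C 2·21=42, M3→C 8·8=64, M4→B 7·24=168, M5→D 2·16=32. Service 398; fixed 798; total 1196.
Difference: |1341 − 1196| = 145.

Proposal Y is cheaper by 145.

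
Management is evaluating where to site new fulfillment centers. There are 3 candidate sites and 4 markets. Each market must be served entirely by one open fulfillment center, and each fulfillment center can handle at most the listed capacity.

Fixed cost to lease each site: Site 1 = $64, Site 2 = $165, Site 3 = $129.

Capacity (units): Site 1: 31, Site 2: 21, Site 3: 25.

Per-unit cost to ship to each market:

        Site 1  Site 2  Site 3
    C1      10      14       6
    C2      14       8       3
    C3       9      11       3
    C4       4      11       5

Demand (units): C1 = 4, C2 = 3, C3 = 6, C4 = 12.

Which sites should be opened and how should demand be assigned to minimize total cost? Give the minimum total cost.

Open {Site 3}: C1→Site 3 6·4=24, C2→Site 3 3·3=9, C3→Site 3 3·6=18, C4→Site 3 5·12=60.
Loads: Site 3 carries 25/25. Service 111; fixed 129; total 240.
Next best feasible plan costs 248.

Minimum total cost: 240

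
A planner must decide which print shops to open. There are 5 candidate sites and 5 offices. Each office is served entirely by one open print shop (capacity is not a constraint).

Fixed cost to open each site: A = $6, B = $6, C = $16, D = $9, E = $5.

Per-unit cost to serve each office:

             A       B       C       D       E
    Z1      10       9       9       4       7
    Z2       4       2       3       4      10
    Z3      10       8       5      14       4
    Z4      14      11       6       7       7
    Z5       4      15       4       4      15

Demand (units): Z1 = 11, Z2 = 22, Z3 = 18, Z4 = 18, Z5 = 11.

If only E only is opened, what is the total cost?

Total cost: 665

Each office is assigned to its cheapest site among the open ones.
{E}: Z1→E 7·11=77, Z2→E 10·22=220, Z3→E 4·18=72, Z4→E 7·18=126, Z5→E 15·11=165. Service 660; fixed 5; total 665.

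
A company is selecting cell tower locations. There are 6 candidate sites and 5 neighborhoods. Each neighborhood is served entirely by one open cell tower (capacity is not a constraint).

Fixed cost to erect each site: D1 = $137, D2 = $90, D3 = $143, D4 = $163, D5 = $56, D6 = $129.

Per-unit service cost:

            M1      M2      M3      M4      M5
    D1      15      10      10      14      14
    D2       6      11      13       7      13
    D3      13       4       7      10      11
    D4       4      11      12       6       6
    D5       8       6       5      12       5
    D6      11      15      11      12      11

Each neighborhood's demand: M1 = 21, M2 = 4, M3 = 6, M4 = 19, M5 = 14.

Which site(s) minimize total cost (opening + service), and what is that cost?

For any fixed open set, each neighborhood goes to its cheapest open site; total = fixed + service.
{D2, D5}: M1→D2 6·21=126, M2→D5 6·4=24, M3→D5 5·6=30, M4→D2 7·19=133, M5→D5 5·14=70. Service 383; fixed 146; total 529.
{D4, D5}: service 322 + fixed 219 = 541
{D4}: service 398 + fixed 163 = 561
{D1, D2, D3, D4, D5, D6}: service 314 + fixed 718 = 1032
No other subset beats 529.

Open D2 and D5; minimum total cost 529.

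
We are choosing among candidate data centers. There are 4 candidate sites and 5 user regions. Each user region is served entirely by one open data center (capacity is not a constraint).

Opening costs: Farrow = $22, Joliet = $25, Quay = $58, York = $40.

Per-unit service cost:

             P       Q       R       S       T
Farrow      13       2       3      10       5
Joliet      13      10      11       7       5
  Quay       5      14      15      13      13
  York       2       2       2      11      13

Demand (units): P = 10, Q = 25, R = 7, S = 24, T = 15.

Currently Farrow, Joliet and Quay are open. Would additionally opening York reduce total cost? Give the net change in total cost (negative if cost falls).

No — net change +3 (cost rises by 3).

Current service cost with {Farrow, Joliet, Quay}: 364.
Adding York: each user region re-picks its cheapest; new service cost 327, saving 37.
Extra fixed cost: 40. Net change = 40 − 37 = 3.
(Totals: 469 → 472.)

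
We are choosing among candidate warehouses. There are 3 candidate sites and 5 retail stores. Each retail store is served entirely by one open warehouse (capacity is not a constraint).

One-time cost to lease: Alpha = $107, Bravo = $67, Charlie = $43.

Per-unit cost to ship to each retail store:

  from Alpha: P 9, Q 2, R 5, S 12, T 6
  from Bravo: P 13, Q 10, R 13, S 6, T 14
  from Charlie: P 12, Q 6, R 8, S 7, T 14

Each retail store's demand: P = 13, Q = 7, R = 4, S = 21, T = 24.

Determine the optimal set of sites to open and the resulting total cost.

For any fixed open set, each retail store goes to its cheapest open site; total = fixed + service.
{Alpha, Charlie}: P→Alpha 9·13=117, Q→Alpha 2·7=14, R→Alpha 5·4=20, S→Charlie 7·21=147, T→Alpha 6·24=144. Service 442; fixed 150; total 592.
{Alpha, Bravo}: service 421 + fixed 174 = 595
{Alpha, Bravo, Charlie}: service 421 + fixed 217 = 638
{Charlie}: service 713 + fixed 43 = 756
No other subset beats 592.

Open Alpha and Charlie; minimum total cost 592.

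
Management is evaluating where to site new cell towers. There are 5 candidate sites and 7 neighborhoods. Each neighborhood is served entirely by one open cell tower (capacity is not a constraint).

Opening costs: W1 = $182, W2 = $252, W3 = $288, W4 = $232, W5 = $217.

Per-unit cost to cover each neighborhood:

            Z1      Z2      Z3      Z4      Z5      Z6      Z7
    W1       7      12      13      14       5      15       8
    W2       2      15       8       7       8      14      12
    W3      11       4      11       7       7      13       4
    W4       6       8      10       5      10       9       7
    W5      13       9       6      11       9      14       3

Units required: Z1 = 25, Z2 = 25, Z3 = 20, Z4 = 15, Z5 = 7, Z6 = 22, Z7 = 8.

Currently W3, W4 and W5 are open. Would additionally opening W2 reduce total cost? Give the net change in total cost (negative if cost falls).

No — net change +152 (cost rises by 152).

Current service cost with {W3, W4, W5}: 716.
Adding W2: each neighborhood re-picks its cheapest; new service cost 616, saving 100.
Extra fixed cost: 252. Net change = 252 − 100 = 152.
(Totals: 1453 → 1605.)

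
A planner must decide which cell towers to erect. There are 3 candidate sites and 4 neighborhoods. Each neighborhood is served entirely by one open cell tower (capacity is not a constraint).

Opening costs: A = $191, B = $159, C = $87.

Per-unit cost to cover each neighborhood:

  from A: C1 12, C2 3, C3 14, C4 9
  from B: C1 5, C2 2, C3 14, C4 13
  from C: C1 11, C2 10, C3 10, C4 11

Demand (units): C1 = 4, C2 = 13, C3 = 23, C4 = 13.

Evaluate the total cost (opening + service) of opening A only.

Total cost: 717

Each neighborhood is assigned to its cheapest site among the open ones.
{A}: C1→A 12·4=48, C2→A 3·13=39, C3→A 14·23=322, C4→A 9·13=117. Service 526; fixed 191; total 717.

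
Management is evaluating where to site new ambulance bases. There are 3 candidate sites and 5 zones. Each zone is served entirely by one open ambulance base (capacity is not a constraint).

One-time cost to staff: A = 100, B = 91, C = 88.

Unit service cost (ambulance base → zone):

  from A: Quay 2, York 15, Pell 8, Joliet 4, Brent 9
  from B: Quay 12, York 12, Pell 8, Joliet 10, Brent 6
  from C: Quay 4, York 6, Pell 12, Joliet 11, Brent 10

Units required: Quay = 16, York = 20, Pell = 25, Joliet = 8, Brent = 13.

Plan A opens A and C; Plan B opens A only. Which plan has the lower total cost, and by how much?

Plan A: {A, C}: Quay→A 2·16=32, York→C 6·20=120, Pell→A 8·25=200, Joliet→A 4·8=32, Brent→A 9·13=117. Service 501; fixed 188; total 689.
Plan B: {A}: Quay→A 2·16=32, York→A 15·20=300, Pell→A 8·25=200, Joliet→A 4·8=32, Brent→A 9·13=117. Service 681; fixed 100; total 781.
Difference: |689 − 781| = 92.

Plan A is cheaper by 92.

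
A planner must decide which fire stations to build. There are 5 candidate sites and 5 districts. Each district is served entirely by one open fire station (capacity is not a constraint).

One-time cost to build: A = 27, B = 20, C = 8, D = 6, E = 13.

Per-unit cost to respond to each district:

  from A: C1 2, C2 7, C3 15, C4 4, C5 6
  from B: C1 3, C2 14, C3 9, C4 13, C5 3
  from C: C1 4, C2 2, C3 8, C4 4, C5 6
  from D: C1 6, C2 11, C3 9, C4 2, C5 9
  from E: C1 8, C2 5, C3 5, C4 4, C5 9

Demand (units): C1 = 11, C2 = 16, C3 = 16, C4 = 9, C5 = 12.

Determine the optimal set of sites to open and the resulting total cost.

Open B, C, D and E; minimum total cost 246.

For any fixed open set, each district goes to its cheapest open site; total = fixed + service.
{B, C, D, E}: C1→B 3·11=33, C2→C 2·16=32, C3→E 5·16=80, C4→D 2·9=18, C5→B 3·12=36. Service 199; fixed 47; total 246.
{B, C, E}: C1→B 3·11=33, C2→C 2·16=32, C3→E 5·16=80, C4→C 4·9=36, C5→B 3·12=36. Service 217; fixed 41; total 258.
{A, B, C, D, E}: service 188 + fixed 74 = 262
{D}: C1→D 6·11=66, C2→D 11·16=176, C3→D 9·16=144, C4→D 2·9=18, C5→D 9·12=108. Service 512; fixed 6; total 518.
No other subset beats 246.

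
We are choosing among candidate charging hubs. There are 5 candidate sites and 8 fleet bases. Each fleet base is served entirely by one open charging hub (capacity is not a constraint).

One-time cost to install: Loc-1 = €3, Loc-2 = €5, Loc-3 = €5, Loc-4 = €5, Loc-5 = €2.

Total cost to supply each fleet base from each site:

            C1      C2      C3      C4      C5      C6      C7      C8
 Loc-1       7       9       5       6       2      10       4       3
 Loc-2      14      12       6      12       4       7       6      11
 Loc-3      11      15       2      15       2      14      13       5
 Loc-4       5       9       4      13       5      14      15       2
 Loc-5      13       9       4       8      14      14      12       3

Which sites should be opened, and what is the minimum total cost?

For any fixed open set, each fleet base goes to its cheapest open site; total = fixed + service.
{Loc-1}: C1→Loc-1 7, C2→Loc-1 9, C3→Loc-1 5, C4→Loc-1 6, C5→Loc-1 2, C6→Loc-1 10, C7→Loc-1 4, C8→Loc-1 3. Service 46; fixed 3; total 49.
{Loc-1, Loc-4}: service 42 + fixed 8 = 50
{Loc-1, Loc-5}: service 45 + fixed 5 = 50
{Loc-1, Loc-2, Loc-3, Loc-4, Loc-5}: service 37 + fixed 20 = 57
No other subset beats 49.

Open Loc-1 only; minimum total cost 49.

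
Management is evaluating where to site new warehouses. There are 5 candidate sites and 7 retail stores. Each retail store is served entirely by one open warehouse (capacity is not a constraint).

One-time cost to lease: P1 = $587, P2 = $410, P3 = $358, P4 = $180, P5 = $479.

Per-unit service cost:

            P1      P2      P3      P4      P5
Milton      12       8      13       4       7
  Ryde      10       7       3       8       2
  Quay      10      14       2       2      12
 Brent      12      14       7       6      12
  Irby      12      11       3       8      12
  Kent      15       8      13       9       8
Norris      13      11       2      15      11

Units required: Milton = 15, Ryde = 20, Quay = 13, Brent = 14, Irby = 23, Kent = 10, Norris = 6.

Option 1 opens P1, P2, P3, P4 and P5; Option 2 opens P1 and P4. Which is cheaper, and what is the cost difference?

Option 2 is cheaper by 936.

Option 1: {P1, P2, P3, P4, P5}: Milton→P4 4·15=60, Ryde→P5 2·20=40, Quay→P3 2·13=26, Brent→P4 6·14=84, Irby→P3 3·23=69, Kent→P2 8·10=80, Norris→P3 2·6=12. Service 371; fixed 2014; total 2385.
Option 2: {P1, P4}: Milton→P4 4·15=60, Ryde→P4 8·20=160, Quay→P4 2·13=26, Brent→P4 6·14=84, Irby→P4 8·23=184, Kent→P4 9·10=90, Norris→P1 13·6=78. Service 682; fixed 767; total 1449.
Difference: |2385 − 1449| = 936.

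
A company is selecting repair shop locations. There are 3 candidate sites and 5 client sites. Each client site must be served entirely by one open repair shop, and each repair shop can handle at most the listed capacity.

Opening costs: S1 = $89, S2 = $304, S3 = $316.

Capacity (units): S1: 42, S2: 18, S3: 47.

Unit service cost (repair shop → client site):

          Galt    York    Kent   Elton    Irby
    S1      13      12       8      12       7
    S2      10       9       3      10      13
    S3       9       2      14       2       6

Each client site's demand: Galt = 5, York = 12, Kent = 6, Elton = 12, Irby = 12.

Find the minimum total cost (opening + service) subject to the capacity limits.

Minimum total cost: 565

Open {S3}: Galt→S3 9·5=45, York→S3 2·12=24, Kent→S3 14·6=84, Elton→S3 2·12=24, Irby→S3 6·12=72.
Loads: S3 carries 47/47. Service 249; fixed 316; total 565.
Next best feasible plan costs 618.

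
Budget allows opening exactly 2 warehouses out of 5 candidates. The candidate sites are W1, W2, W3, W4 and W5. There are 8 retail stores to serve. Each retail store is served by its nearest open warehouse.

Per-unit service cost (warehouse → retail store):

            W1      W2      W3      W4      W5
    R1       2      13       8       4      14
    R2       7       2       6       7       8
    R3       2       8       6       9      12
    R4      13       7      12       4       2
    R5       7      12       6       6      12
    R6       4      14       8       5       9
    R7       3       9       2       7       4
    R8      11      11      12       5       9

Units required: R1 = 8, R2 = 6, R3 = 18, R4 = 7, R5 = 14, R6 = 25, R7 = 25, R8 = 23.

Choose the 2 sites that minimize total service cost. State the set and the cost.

With exactly 2 open, each retail store uses its cheapest among the chosen.
{W1, W4}: R1→W1 2·8=16, R2→W1 7·6=42, R3→W1 2·18=36, R4→W4 4·7=28, R5→W4 6·14=84, R6→W1 4·25=100, R7→W1 3·25=75, R8→W4 5·23=115. Service cost 496.
{W3, W4}: service cost 578
{W1, W5}: service cost 588
Among all 10 size-2 choices, {W1, W4} is lowest.

Choose W1 and W4; total service cost 496.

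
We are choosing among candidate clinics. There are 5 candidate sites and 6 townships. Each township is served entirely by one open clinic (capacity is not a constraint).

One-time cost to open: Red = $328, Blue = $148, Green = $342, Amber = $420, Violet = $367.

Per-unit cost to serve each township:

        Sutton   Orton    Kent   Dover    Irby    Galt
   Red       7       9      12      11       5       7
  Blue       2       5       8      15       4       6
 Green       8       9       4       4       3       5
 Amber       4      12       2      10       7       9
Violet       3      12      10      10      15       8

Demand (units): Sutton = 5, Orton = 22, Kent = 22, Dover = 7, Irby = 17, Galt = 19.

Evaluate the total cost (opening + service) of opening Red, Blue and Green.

Each township is assigned to its cheapest site among the open ones.
{Red, Blue, Green}: Sutton→Blue 2·5=10, Orton→Blue 5·22=110, Kent→Green 4·22=88, Dover→Green 4·7=28, Irby→Green 3·17=51, Galt→Green 5·19=95. Service 382; fixed 818; total 1200.

Total cost: 1200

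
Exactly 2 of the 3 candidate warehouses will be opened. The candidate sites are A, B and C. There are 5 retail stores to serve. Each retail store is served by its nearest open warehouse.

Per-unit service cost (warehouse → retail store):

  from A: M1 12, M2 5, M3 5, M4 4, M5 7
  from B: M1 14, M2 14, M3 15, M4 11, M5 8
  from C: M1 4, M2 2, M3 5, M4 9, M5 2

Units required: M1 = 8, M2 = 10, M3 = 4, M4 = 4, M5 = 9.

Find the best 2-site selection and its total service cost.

Choose A and C; total service cost 106.

With exactly 2 open, each retail store uses its cheapest among the chosen.
{A, C}: M1→C 4·8=32, M2→C 2·10=20, M3→A 5·4=20, M4→A 4·4=16, M5→C 2·9=18. Service cost 106.
{B, C}: service cost 126
{A, B}: service cost 245
Among all 3 size-2 choices, {A, C} is lowest.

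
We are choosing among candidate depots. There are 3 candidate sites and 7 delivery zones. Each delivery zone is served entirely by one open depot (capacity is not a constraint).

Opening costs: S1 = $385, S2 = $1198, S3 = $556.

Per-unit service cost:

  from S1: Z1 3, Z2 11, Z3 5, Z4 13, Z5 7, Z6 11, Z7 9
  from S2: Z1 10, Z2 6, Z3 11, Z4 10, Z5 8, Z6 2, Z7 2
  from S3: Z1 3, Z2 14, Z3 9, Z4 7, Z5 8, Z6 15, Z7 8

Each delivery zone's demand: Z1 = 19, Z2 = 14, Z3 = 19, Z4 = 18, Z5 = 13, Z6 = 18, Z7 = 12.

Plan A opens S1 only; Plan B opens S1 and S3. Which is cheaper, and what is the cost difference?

Plan A is cheaper by 436.

Plan A: {S1}: Z1→S1 3·19=57, Z2→S1 11·14=154, Z3→S1 5·19=95, Z4→S1 13·18=234, Z5→S1 7·13=91, Z6→S1 11·18=198, Z7→S1 9·12=108. Service 937; fixed 385; total 1322.
Plan B: {S1, S3}: Z1→S1 3·19=57, Z2→S1 11·14=154, Z3→S1 5·19=95, Z4→S3 7·18=126, Z5→S1 7·13=91, Z6→S1 11·18=198, Z7→S3 8·12=96. Service 817; fixed 941; total 1758.
Difference: |1322 − 1758| = 436.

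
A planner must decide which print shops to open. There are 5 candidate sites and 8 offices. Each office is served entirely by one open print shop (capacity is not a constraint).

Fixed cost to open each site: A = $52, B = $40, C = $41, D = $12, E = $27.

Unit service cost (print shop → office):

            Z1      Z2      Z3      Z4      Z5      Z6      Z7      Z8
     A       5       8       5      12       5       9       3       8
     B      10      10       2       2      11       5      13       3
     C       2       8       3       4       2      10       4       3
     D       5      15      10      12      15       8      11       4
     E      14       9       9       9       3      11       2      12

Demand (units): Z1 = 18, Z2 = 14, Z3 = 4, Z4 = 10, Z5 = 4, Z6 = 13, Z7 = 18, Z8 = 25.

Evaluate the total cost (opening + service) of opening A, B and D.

Total cost: 548

Each office is assigned to its cheapest site among the open ones.
{A, B, D}: Z1→A 5·18=90, Z2→A 8·14=112, Z3→B 2·4=8, Z4→B 2·10=20, Z5→A 5·4=20, Z6→B 5·13=65, Z7→A 3·18=54, Z8→B 3·25=75. Service 444; fixed 104; total 548.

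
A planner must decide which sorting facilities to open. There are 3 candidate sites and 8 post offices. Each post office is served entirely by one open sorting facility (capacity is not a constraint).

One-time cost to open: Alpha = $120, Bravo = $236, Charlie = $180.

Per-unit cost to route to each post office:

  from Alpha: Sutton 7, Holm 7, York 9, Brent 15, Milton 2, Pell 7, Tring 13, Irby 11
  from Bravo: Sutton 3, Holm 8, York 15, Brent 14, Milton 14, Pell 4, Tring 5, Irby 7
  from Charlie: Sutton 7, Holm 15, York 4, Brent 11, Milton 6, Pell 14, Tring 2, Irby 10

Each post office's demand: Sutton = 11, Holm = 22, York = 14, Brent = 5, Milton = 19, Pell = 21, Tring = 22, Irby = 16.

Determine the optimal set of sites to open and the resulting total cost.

For any fixed open set, each post office goes to its cheapest open site; total = fixed + service.
{Alpha, Charlie}: Sutton→Alpha 7·11=77, Holm→Alpha 7·22=154, York→Charlie 4·14=56, Brent→Charlie 11·5=55, Milton→Alpha 2·19=38, Pell→Alpha 7·21=147, Tring→Charlie 2·22=44, Irby→Charlie 10·16=160. Service 731; fixed 300; total 1031.
{Alpha, Bravo}: service 727 + fixed 356 = 1083
{Bravo, Charlie}: service 674 + fixed 416 = 1090
{Alpha, Bravo, Charlie}: Sutton→Bravo 3·11=33, Holm→Alpha 7·22=154, York→Charlie 4·14=56, Brent→Charlie 11·5=55, Milton→Alpha 2·19=38, Pell→Bravo 4·21=84, Tring→Charlie 2·22=44, Irby→Bravo 7·16=112. Service 576; fixed 536; total 1112.
No other subset beats 1031.

Open Alpha and Charlie; minimum total cost 1031.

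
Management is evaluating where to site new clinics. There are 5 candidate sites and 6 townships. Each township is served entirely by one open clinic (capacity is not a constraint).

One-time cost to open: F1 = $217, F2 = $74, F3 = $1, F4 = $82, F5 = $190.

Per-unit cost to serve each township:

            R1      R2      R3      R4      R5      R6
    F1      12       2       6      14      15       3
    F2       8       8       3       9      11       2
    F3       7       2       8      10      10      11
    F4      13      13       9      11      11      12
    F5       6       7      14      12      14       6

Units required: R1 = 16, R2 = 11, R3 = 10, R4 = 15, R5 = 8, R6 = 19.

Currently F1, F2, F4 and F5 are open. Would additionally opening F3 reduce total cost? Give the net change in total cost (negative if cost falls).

Yes — net change −7 (cost falls by 7).

Current service cost with {F1, F2, F4, F5}: 409.
Adding F3: each township re-picks its cheapest; new service cost 401, saving 8.
Extra fixed cost: 1. Net change = 1 − 8 = -7.
(Totals: 972 → 965.)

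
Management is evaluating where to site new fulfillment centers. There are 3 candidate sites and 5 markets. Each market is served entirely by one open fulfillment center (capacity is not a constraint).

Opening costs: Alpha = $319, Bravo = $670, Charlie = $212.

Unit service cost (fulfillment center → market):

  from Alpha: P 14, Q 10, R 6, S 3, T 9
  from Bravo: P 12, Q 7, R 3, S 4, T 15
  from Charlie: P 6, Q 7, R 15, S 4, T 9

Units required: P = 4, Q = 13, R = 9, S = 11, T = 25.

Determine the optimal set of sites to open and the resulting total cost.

For any fixed open set, each market goes to its cheapest open site; total = fixed + service.
{Charlie}: P→Charlie 6·4=24, Q→Charlie 7·13=91, R→Charlie 15·9=135, S→Charlie 4·11=44, T→Charlie 9·25=225. Service 519; fixed 212; total 731.
{Alpha}: service 498 + fixed 319 = 817
{Alpha, Charlie}: P→Charlie 6·4=24, Q→Charlie 7·13=91, R→Alpha 6·9=54, S→Alpha 3·11=33, T→Alpha 9·25=225. Service 427; fixed 531; total 958.
{Alpha, Bravo, Charlie}: service 400 + fixed 1201 = 1601
(All 7 nonempty subsets were checked; Charlie only is lowest.)

Open Charlie only; minimum total cost 731.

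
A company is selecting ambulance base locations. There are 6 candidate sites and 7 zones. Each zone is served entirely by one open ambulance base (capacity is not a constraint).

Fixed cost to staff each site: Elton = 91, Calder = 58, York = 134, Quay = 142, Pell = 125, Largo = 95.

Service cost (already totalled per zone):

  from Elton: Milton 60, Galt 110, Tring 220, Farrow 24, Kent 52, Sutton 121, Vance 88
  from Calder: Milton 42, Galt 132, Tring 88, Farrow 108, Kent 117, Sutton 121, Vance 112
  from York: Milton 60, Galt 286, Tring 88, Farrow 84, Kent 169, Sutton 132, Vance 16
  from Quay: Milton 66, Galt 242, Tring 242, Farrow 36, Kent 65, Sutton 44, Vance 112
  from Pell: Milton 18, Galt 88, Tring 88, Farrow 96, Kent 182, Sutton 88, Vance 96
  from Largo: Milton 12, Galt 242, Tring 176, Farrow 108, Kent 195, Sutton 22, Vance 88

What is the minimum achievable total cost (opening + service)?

For any fixed open set, each zone goes to its cheapest open site; total = fixed + service.
{Elton, Calder, Largo}: Milton→Largo 12, Galt→Elton 110, Tring→Calder 88, Farrow→Elton 24, Kent→Elton 52, Sutton→Largo 22, Vance→Elton 88. Service 396; fixed 244; total 640.
{Elton, York, Largo}: service 324 + fixed 320 = 644
{Elton, Pell}: service 446 + fixed 216 = 662
{Elton, Calder, York, Quay, Pell, Largo}: Milton→Largo 12, Galt→Pell 88, Tring→Calder 88, Farrow→Elton 24, Kent→Elton 52, Sutton→Largo 22, Vance→York 16. Service 302; fixed 645; total 947.
No other subset beats 640.

Minimum total cost: 640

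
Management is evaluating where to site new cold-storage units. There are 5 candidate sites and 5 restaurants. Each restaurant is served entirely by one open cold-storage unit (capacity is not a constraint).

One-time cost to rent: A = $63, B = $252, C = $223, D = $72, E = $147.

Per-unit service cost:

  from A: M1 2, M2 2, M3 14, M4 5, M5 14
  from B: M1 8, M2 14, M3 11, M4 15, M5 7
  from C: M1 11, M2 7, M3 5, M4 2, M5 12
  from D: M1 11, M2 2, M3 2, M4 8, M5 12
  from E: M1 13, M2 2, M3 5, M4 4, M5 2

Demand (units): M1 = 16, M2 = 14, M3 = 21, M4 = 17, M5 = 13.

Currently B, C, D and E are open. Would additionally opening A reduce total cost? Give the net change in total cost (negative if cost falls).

Current service cost with {B, C, D, E}: 258.
Adding A: each restaurant re-picks its cheapest; new service cost 162, saving 96.
Extra fixed cost: 63. Net change = 63 − 96 = -33.
(Totals: 952 → 919.)

Yes — net change −33 (cost falls by 33).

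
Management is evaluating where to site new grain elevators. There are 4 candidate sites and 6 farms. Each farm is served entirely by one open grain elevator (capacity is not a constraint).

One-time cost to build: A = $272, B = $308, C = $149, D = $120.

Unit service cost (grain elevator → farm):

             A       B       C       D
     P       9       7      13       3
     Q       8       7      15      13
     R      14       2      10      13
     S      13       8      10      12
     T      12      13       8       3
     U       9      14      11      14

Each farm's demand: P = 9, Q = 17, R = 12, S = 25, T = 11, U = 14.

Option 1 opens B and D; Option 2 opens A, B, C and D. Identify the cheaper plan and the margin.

Option 1 is cheaper by 351.

Option 1: {B, D}: P→D 3·9=27, Q→B 7·17=119, R→B 2·12=24, S→B 8·25=200, T→D 3·11=33, U→B 14·14=196. Service 599; fixed 428; total 1027.
Option 2: {A, B, C, D}: P→D 3·9=27, Q→B 7·17=119, R→B 2·12=24, S→B 8·25=200, T→D 3·11=33, U→A 9·14=126. Service 529; fixed 849; total 1378.
Difference: |1027 − 1378| = 351.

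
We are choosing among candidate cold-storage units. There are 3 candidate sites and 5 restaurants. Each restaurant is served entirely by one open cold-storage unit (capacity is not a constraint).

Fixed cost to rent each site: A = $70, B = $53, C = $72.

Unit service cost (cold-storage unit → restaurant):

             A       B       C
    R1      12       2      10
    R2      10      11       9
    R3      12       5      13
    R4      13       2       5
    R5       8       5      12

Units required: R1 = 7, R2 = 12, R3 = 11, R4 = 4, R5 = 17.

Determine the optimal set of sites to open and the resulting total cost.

For any fixed open set, each restaurant goes to its cheapest open site; total = fixed + service.
{B}: R1→B 2·7=14, R2→B 11·12=132, R3→B 5·11=55, R4→B 2·4=8, R5→B 5·17=85. Service 294; fixed 53; total 347.
{B, C}: R1→B 2·7=14, R2→C 9·12=108, R3→B 5·11=55, R4→B 2·4=8, R5→B 5·17=85. Service 270; fixed 125; total 395.
{A, B}: service 282 + fixed 123 = 405
{A, B, C}: R1→B 2·7=14, R2→C 9·12=108, R3→B 5·11=55, R4→B 2·4=8, R5→B 5·17=85. Service 270; fixed 195; total 465.
No other subset beats 347.

Open B only; minimum total cost 347.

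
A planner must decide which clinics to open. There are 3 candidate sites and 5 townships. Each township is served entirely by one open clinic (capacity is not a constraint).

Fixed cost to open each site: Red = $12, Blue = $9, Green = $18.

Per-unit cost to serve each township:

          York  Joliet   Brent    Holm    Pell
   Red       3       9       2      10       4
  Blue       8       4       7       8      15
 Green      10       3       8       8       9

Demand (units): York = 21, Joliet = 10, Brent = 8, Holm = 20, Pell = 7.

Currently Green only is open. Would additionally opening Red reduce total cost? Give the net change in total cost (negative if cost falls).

Yes — net change −218 (cost falls by 218).

Current service cost with {Green}: 527.
Adding Red: each township re-picks its cheapest; new service cost 297, saving 230.
Extra fixed cost: 12. Net change = 12 − 230 = -218.
(Totals: 545 → 327.)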